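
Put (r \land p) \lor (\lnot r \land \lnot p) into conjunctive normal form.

(r \lor \lnot p) \land (p \lor \lnot r)

(r \land p) \lor (\lnot r \land \lnot p)
= (r \lor \lnot r) \land (r \lor \lnot p) \land (p \lor \lnot r) \land (p \lor \lnot p)   — distribute \lor over \land
= (r \lor \lnot p) \land (p \lor \lnot r)   — simplify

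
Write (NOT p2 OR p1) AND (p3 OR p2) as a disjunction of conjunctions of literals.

(NOT p2 OR p1) AND (p3 OR p2)
≡ (NOT p2 AND p3) OR (NOT p2 AND p2) OR (p1 AND p3) OR (p1 AND p2)   [distribute AND over OR]
≡ (NOT p2 AND p3) OR (p1 AND p3) OR (p1 AND p2)   [simplify]

(NOT p2 AND p3) OR (p1 AND p3) OR (p1 AND p2)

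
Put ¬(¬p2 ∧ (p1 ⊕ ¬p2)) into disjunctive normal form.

¬(¬p2 ∧ (p1 ⊕ ¬p2))
≡ ¬(¬p2 ∧ ((p1 ∧ ¬¬p2) ∨ (¬p1 ∧ ¬p2)))   [expand ⊕]
≡ ¬¬p2 ∨ ¬((p1 ∧ ¬¬p2) ∨ (¬p1 ∧ ¬p2))   [De Morgan]
≡ p2 ∨ ¬((p1 ∧ ¬¬p2) ∨ (¬p1 ∧ ¬p2))   [double negation]
≡ p2 ∨ (¬(p1 ∧ ¬¬p2) ∧ ¬(¬p1 ∧ ¬p2))   [De Morgan]
≡ p2 ∨ ((¬p1 ∨ ¬¬¬p2) ∧ ¬(¬p1 ∧ ¬p2))   [De Morgan]
≡ p2 ∨ ((¬p1 ∨ ¬p2) ∧ ¬(¬p1 ∧ ¬p2))   [double negation]
≡ p2 ∨ ((¬p1 ∨ ¬p2) ∧ (¬¬p1 ∨ ¬¬p2))   [De Morgan]
≡ p2 ∨ ((¬p1 ∨ ¬p2) ∧ (p1 ∨ ¬¬p2))   [double negation]
≡ p2 ∨ ((¬p1 ∨ ¬p2) ∧ (p1 ∨ p2))   [double negation]
≡ p2 ∨ (¬p1 ∧ p1) ∨ (¬p1 ∧ p2) ∨ (¬p2 ∧ p1) ∨ (¬p2 ∧ p2)   [distribute ∧ over ∨]
≡ p2 ∨ (¬p2 ∧ p1)   [simplify]

p2 ∨ (¬p2 ∧ p1)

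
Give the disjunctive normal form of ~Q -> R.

Q | R

~Q -> R
≡ ~~Q | R   [eliminate ->]
≡ Q | R   [double negation]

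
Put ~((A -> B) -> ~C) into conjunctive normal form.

(~A | B) & C

~((A -> B) -> ~C)
≡ ~(~(A -> B) | ~C)   — eliminate ->
≡ ~(~(~A | B) | ~C)   — eliminate ->
≡ ~~(~A | B) & ~~C   — De Morgan
≡ (~A | B) & ~~C   — double negation
≡ (~A | B) & C   — double negation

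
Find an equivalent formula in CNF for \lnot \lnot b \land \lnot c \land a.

b \land \lnot c \land a

\lnot \lnot b \land \lnot c \land a
= b \land \lnot c \land a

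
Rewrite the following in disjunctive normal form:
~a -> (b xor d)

a | (b & ~d) | (~b & d)

~a -> (b xor d)
= ~~a | (b xor d)   [eliminate ->]
= ~~a | (b & ~d) | (~b & d)   [expand xor]
= a | (b & ~d) | (~b & d)   [double negation]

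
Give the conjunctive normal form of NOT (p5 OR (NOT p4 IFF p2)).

NOT p5 AND (NOT p4 OR p2) AND (NOT p2 OR p4)

NOT (p5 OR (NOT p4 IFF p2))
⇔ NOT (p5 OR ((NOT p4 IMPLIES p2) AND (p2 IMPLIES NOT p4)))   [eliminate IFF]
⇔ NOT (p5 OR ((NOT NOT p4 OR p2) AND (p2 IMPLIES NOT p4)))   [eliminate IMPLIES]
⇔ NOT (p5 OR ((NOT NOT p4 OR p2) AND (NOT p2 OR NOT p4)))   [eliminate IMPLIES]
⇔ NOT p5 AND NOT ((NOT NOT p4 OR p2) AND (NOT p2 OR NOT p4))   [De Morgan]
⇔ NOT p5 AND (NOT (NOT NOT p4 OR p2) OR NOT (NOT p2 OR NOT p4))   [De Morgan]
⇔ NOT p5 AND ((NOT NOT NOT p4 AND NOT p2) OR NOT (NOT p2 OR NOT p4))   [De Morgan]
⇔ NOT p5 AND ((NOT p4 AND NOT p2) OR NOT (NOT p2 OR NOT p4))   [double negation]
⇔ NOT p5 AND ((NOT p4 AND NOT p2) OR (NOT NOT p2 AND NOT NOT p4))   [De Morgan]
⇔ NOT p5 AND ((NOT p4 AND NOT p2) OR (p2 AND NOT NOT p4))   [double negation]
⇔ NOT p5 AND ((NOT p4 AND NOT p2) OR (p2 AND p4))   [double negation]
⇔ NOT p5 AND (NOT p4 OR p2) AND (NOT p4 OR p4) AND (NOT p2 OR p2) AND (NOT p2 OR p4)   [distribute OR over AND]
⇔ NOT p5 AND (NOT p4 OR p2) AND (NOT p2 OR p4)   [simplify]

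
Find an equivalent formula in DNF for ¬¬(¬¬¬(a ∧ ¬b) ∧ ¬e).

¬¬(¬¬¬(a ∧ ¬b) ∧ ¬e)
= ¬¬¬(a ∧ ¬b) ∧ ¬e   [double negation]
= ¬(a ∧ ¬b) ∧ ¬e   [double negation]
= (¬a ∨ ¬¬b) ∧ ¬e   [De Morgan]
= (¬a ∨ b) ∧ ¬e   [double negation]
= (¬a ∧ ¬e) ∨ (b ∧ ¬e)   [distribute ∧ over ∨]

(¬a ∧ ¬e) ∨ (b ∧ ¬e)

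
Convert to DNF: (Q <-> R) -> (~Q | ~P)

(Q <-> R) -> (~Q | ~P)
≡ ~(Q <-> R) | ~Q | ~P   [eliminate ->]
≡ ~((Q -> R) & (R -> Q)) | ~Q | ~P   [eliminate <->]
≡ ~((~Q | R) & (R -> Q)) | ~Q | ~P   [eliminate ->]
≡ ~((~Q | R) & (~R | Q)) | ~Q | ~P   [eliminate ->]
≡ ~(~Q | R) | ~(~R | Q) | ~Q | ~P   [De Morgan]
≡ (~~Q & ~R) | ~(~R | Q) | ~Q | ~P   [De Morgan]
≡ (Q & ~R) | ~(~R | Q) | ~Q | ~P   [double negation]
≡ (Q & ~R) | (~~R & ~Q) | ~Q | ~P   [De Morgan]
≡ (Q & ~R) | (R & ~Q) | ~Q | ~P   [double negation]
≡ (Q & ~R) | ~Q | ~P   [simplify]

(Q & ~R) | ~Q | ~P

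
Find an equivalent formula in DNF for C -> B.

C -> B
≡ ~C | B   — eliminate ->

~C | B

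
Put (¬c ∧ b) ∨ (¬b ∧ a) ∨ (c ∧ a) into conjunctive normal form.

(¬c ∧ b) ∨ (¬b ∧ a) ∨ (c ∧ a)
≡ (¬c ∨ ¬b ∨ c) ∧ (¬c ∨ ¬b ∨ a) ∧ (¬c ∨ a ∨ c) ∧ (¬c ∨ a ∨ a) ∧ (b ∨ ¬b ∨ c) ∧ (b ∨ ¬b ∨ a) ∧ (b ∨ a ∨ c) ∧ (b ∨ a ∨ a)   — distribute ∨ over ∧
≡ (¬c ∨ a) ∧ (b ∨ a)   — simplify

(¬c ∨ a) ∧ (b ∨ a)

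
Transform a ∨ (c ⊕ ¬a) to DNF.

a ∨ (¬c ∧ ¬a)

a ∨ (c ⊕ ¬a)
⇔ a ∨ (c ∧ ¬¬a) ∨ (¬c ∧ ¬a)   [expand ⊕]
⇔ a ∨ (c ∧ a) ∨ (¬c ∧ ¬a)   [double negation]
⇔ a ∨ (¬c ∧ ¬a)   [simplify]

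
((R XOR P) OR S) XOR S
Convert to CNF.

((R XOR P) OR S) XOR S
= ((R XOR P) OR S OR S) AND NOT (((R XOR P) OR S) AND S)   [expand XOR]
= (((R OR P) AND NOT (R AND P)) OR S OR S) AND NOT (((R XOR P) OR S) AND S)   [expand XOR]
= (((R OR P) AND NOT (R AND P)) OR S OR S) AND NOT ((((R OR P) AND NOT (R AND P)) OR S) AND S)   [expand XOR]
= (((R OR P) AND (NOT R OR NOT P)) OR S OR S) AND NOT ((((R OR P) AND NOT (R AND P)) OR S) AND S)   [De Morgan]
= (((R OR P) AND (NOT R OR NOT P)) OR S OR S) AND (NOT (((R OR P) AND NOT (R AND P)) OR S) OR NOT S)   [De Morgan]
= (((R OR P) AND (NOT R OR NOT P)) OR S OR S) AND ((NOT ((R OR P) AND NOT (R AND P)) AND NOT S) OR NOT S)   [De Morgan]
= (((R OR P) AND (NOT R OR NOT P)) OR S OR S) AND (((NOT (R OR P) OR NOT NOT (R AND P)) AND NOT S) OR NOT S)   [De Morgan]
= (((R OR P) AND (NOT R OR NOT P)) OR S OR S) AND ((((NOT R AND NOT P) OR NOT NOT (R AND P)) AND NOT S) OR NOT S)   [De Morgan]
= (((R OR P) AND (NOT R OR NOT P)) OR S OR S) AND ((((NOT R AND NOT P) OR (R AND P)) AND NOT S) OR NOT S)   [double negation]
= (R OR P OR S OR S) AND (NOT R OR NOT P OR S OR S) AND (NOT R OR R OR NOT S) AND (NOT R OR P OR NOT S) AND (NOT P OR R OR NOT S) AND (NOT P OR P OR NOT S) AND (NOT S OR NOT S)   [distribute OR over AND]
= (R OR P OR S) AND (NOT R OR NOT P OR S) AND NOT S   [simplify]

(R OR P OR S) AND (NOT R OR NOT P OR S) AND NOT S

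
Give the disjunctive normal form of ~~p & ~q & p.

p & ~q

~~p & ~q & p
= p & ~q & p   [double negation]
= p & ~q   [simplify]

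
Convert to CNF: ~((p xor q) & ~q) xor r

~((p xor q) & ~q) xor r
≡ (~((p xor q) & ~q) | r) & ~(~((p xor q) & ~q) & r)   — expand xor
≡ (~((p | q) & ~(p & q) & ~q) | r) & ~(~((p xor q) & ~q) & r)   — expand xor
≡ (~((p | q) & ~(p & q) & ~q) | r) & ~(~((p | q) & ~(p & q) & ~q) & r)   — expand xor
≡ (~(p | q) | ~~(p & q) | ~~q | r) & ~(~((p | q) & ~(p & q) & ~q) & r)   — De Morgan
≡ ((~p & ~q) | ~~(p & q) | ~~q | r) & ~(~((p | q) & ~(p & q) & ~q) & r)   — De Morgan
≡ ((~p & ~q) | (p & q) | ~~q | r) & ~(~((p | q) & ~(p & q) & ~q) & r)   — double negation
≡ ((~p & ~q) | (p & q) | q | r) & ~(~((p | q) & ~(p & q) & ~q) & r)   — double negation
≡ ((~p & ~q) | (p & q) | q | r) & (~~((p | q) & ~(p & q) & ~q) | ~r)   — De Morgan
≡ ((~p & ~q) | (p & q) | q | r) & (((p | q) & ~(p & q) & ~q) | ~r)   — double negation
≡ ((~p & ~q) | (p & q) | q | r) & (((p | q) & (~p | ~q) & ~q) | ~r)   — De Morgan
≡ (~p | p | q | r) & (~p | q | q | r) & (~q | p | q | r) & (~q | q | q | r) & (p | q | ~r) & (~p | ~q | ~r) & (~q | ~r)   — distribute | over &
≡ (~p | q | r) & (p | q | ~r) & (~q | ~r)   — simplify

(~p | q | r) & (p | q | ~r) & (~q | ~r)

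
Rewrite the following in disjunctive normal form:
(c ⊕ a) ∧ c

(c ⊕ a) ∧ c
⇔ (c ∧ ¬a ∨ ¬c ∧ a) ∧ c   — expand ⊕
⇔ c ∧ ¬a ∧ c ∨ ¬c ∧ a ∧ c   — distribute ∧ over ∨
⇔ c ∧ ¬a   — simplify

c ∧ ¬a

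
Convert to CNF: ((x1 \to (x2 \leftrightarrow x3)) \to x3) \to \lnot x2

(\lnot x1 \lor \lnot x2 \lor x3) \land (\lnot x3 \lor \lnot x2)

((x1 \to (x2 \leftrightarrow x3)) \to x3) \to \lnot x2
≡ \lnot ((x1 \to (x2 \leftrightarrow x3)) \to x3) \lor \lnot x2   [eliminate \to]
≡ \lnot (\lnot (x1 \to (x2 \leftrightarrow x3)) \lor x3) \lor \lnot x2   [eliminate \to]
≡ \lnot (\lnot (\lnot x1 \lor (x2 \leftrightarrow x3)) \lor x3) \lor \lnot x2   [eliminate \to]
≡ \lnot (\lnot (\lnot x1 \lor ((x2 \to x3) \land (x3 \to x2))) \lor x3) \lor \lnot x2   [eliminate \leftrightarrow]
≡ \lnot (\lnot (\lnot x1 \lor ((\lnot x2 \lor x3) \land (x3 \to x2))) \lor x3) \lor \lnot x2   [eliminate \to]
≡ \lnot (\lnot (\lnot x1 \lor ((\lnot x2 \lor x3) \land (\lnot x3 \lor x2))) \lor x3) \lor \lnot x2   [eliminate \to]
≡ (\lnot \lnot (\lnot x1 \lor ((\lnot x2 \lor x3) \land (\lnot x3 \lor x2))) \land \lnot x3) \lor \lnot x2   [De Morgan]
≡ ((\lnot x1 \lor ((\lnot x2 \lor x3) \land (\lnot x3 \lor x2))) \land \lnot x3) \lor \lnot x2   [double negation]
≡ (\lnot x1 \lor \lnot x2 \lor x3 \lor \lnot x2) \land (\lnot x1 \lor \lnot x3 \lor x2 \lor \lnot x2) \land (\lnot x3 \lor \lnot x2)   [distribute \lor over \land]
≡ (\lnot x1 \lor \lnot x2 \lor x3) \land (\lnot x3 \lor \lnot x2)   [simplify]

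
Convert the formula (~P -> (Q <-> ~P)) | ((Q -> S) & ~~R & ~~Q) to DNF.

(~P -> (Q <-> ~P)) | ((Q -> S) & ~~R & ~~Q)
≡ ~~P | (Q <-> ~P) | ((Q -> S) & ~~R & ~~Q)   [eliminate ->]
≡ ~~P | ((Q -> ~P) & (~P -> Q)) | ((Q -> S) & ~~R & ~~Q)   [eliminate <->]
≡ ~~P | ((~Q | ~P) & (~P -> Q)) | ((Q -> S) & ~~R & ~~Q)   [eliminate ->]
≡ ~~P | ((~Q | ~P) & (~~P | Q)) | ((Q -> S) & ~~R & ~~Q)   [eliminate ->]
≡ ~~P | ((~Q | ~P) & (~~P | Q)) | ((~Q | S) & ~~R & ~~Q)   [eliminate ->]
≡ P | ((~Q | ~P) & (~~P | Q)) | ((~Q | S) & ~~R & ~~Q)   [double negation]
≡ P | ((~Q | ~P) & (P | Q)) | ((~Q | S) & ~~R & ~~Q)   [double negation]
≡ P | ((~Q | ~P) & (P | Q)) | ((~Q | S) & R & ~~Q)   [double negation]
≡ P | ((~Q | ~P) & (P | Q)) | ((~Q | S) & R & Q)   [double negation]
≡ P | (~Q & P) | (~Q & Q) | (~P & P) | (~P & Q) | (~Q & R & Q) | (S & R & Q)   [distribute & over |]
≡ P | (~P & Q) | (S & R & Q)   [simplify]

P | (~P & Q) | (S & R & Q)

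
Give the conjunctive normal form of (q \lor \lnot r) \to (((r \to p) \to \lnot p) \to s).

(\lnot q \lor p \lor s) \land (r \lor p \lor s)

(q \lor \lnot r) \to (((r \to p) \to \lnot p) \to s)
= \lnot (q \lor \lnot r) \lor (((r \to p) \to \lnot p) \to s)   — eliminate \to
= \lnot (q \lor \lnot r) \lor \lnot ((r \to p) \to \lnot p) \lor s   — eliminate \to
= \lnot (q \lor \lnot r) \lor \lnot (\lnot (r \to p) \lor \lnot p) \lor s   — eliminate \to
= \lnot (q \lor \lnot r) \lor \lnot (\lnot (\lnot r \lor p) \lor \lnot p) \lor s   — eliminate \to
= (\lnot q \land \lnot \lnot r) \lor \lnot (\lnot (\lnot r \lor p) \lor \lnot p) \lor s   — De Morgan
= (\lnot q \land r) \lor \lnot (\lnot (\lnot r \lor p) \lor \lnot p) \lor s   — double negation
= (\lnot q \land r) \lor (\lnot \lnot (\lnot r \lor p) \land \lnot \lnot p) \lor s   — De Morgan
= (\lnot q \land r) \lor ((\lnot r \lor p) \land \lnot \lnot p) \lor s   — double negation
= (\lnot q \land r) \lor ((\lnot r \lor p) \land p) \lor s   — double negation
= (\lnot q \lor \lnot r \lor p \lor s) \land (\lnot q \lor p \lor s) \land (r \lor \lnot r \lor p \lor s) \land (r \lor p \lor s)   — distribute \lor over \land
= (\lnot q \lor p \lor s) \land (r \lor p \lor s)   — simplify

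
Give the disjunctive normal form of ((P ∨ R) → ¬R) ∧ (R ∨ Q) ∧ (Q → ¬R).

¬R ∧ Q

((P ∨ R) → ¬R) ∧ (R ∨ Q) ∧ (Q → ¬R)
≡ (¬(P ∨ R) ∨ ¬R) ∧ (R ∨ Q) ∧ (Q → ¬R)   (eliminate →)
≡ (¬(P ∨ R) ∨ ¬R) ∧ (R ∨ Q) ∧ (¬Q ∨ ¬R)   (eliminate →)
≡ ((¬P ∧ ¬R) ∨ ¬R) ∧ (R ∨ Q) ∧ (¬Q ∨ ¬R)   (De Morgan)
≡ (¬P ∧ ¬R ∧ R ∧ ¬Q) ∨ (¬P ∧ ¬R ∧ R ∧ ¬R) ∨ (¬P ∧ ¬R ∧ Q ∧ ¬Q) ∨ (¬P ∧ ¬R ∧ Q ∧ ¬R) ∨ (¬R ∧ R ∧ ¬Q) ∨ (¬R ∧ R ∧ ¬R) ∨ (¬R ∧ Q ∧ ¬Q) ∨ (¬R ∧ Q ∧ ¬R)   (distribute ∧ over ∨)
≡ ¬R ∧ Q   (simplify)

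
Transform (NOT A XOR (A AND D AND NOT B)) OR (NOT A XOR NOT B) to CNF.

NOT A OR NOT B

(NOT A XOR (A AND D AND NOT B)) OR (NOT A XOR NOT B)
≡ ((NOT A OR (A AND D AND NOT B)) AND NOT (NOT A AND A AND D AND NOT B)) OR (NOT A XOR NOT B)   — expand XOR
≡ ((NOT A OR (A AND D AND NOT B)) AND NOT (NOT A AND A AND D AND NOT B)) OR ((NOT A OR NOT B) AND NOT (NOT A AND NOT B))   — expand XOR
≡ ((NOT A OR (A AND D AND NOT B)) AND (NOT NOT A OR NOT A OR NOT D OR NOT NOT B)) OR ((NOT A OR NOT B) AND NOT (NOT A AND NOT B))   — De Morgan
≡ ((NOT A OR (A AND D AND NOT B)) AND (A OR NOT A OR NOT D OR NOT NOT B)) OR ((NOT A OR NOT B) AND NOT (NOT A AND NOT B))   — double negation
≡ ((NOT A OR (A AND D AND NOT B)) AND (A OR NOT A OR NOT D OR B)) OR ((NOT A OR NOT B) AND NOT (NOT A AND NOT B))   — double negation
≡ ((NOT A OR (A AND D AND NOT B)) AND (A OR NOT A OR NOT D OR B)) OR ((NOT A OR NOT B) AND (NOT NOT A OR NOT NOT B))   — De Morgan
≡ ((NOT A OR (A AND D AND NOT B)) AND (A OR NOT A OR NOT D OR B)) OR ((NOT A OR NOT B) AND (A OR NOT NOT B))   — double negation
≡ ((NOT A OR (A AND D AND NOT B)) AND (A OR NOT A OR NOT D OR B)) OR ((NOT A OR NOT B) AND (A OR B))   — double negation
≡ (NOT A OR A OR NOT A OR NOT B) AND (NOT A OR A OR A OR B) AND (NOT A OR D OR NOT A OR NOT B) AND (NOT A OR D OR A OR B) AND (NOT A OR NOT B OR NOT A OR NOT B) AND (NOT A OR NOT B OR A OR B) AND (A OR NOT A OR NOT D OR B OR NOT A OR NOT B) AND (A OR NOT A OR NOT D OR B OR A OR B)   — distribute OR over AND
≡ NOT A OR NOT B   — simplify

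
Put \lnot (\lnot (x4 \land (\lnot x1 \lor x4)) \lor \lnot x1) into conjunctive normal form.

\lnot (\lnot (x4 \land (\lnot x1 \lor x4)) \lor \lnot x1)
≡ \lnot \lnot (x4 \land (\lnot x1 \lor x4)) \land \lnot \lnot x1   [De Morgan]
≡ x4 \land (\lnot x1 \lor x4) \land \lnot \lnot x1   [double negation]
≡ x4 \land (\lnot x1 \lor x4) \land x1   [double negation]
≡ x4 \land x1   [simplify]

x4 \land x1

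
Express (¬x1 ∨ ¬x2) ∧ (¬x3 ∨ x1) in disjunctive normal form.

(¬x1 ∧ ¬x3) ∨ (¬x2 ∧ ¬x3) ∨ (¬x2 ∧ x1)

(¬x1 ∨ ¬x2) ∧ (¬x3 ∨ x1)
= (¬x1 ∧ ¬x3) ∨ (¬x1 ∧ x1) ∨ (¬x2 ∧ ¬x3) ∨ (¬x2 ∧ x1)   [distribute ∧ over ∨]
= (¬x1 ∧ ¬x3) ∨ (¬x2 ∧ ¬x3) ∨ (¬x2 ∧ x1)   [simplify]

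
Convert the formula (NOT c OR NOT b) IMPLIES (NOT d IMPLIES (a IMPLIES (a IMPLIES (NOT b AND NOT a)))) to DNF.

(c AND b) OR d OR NOT a

(NOT c OR NOT b) IMPLIES (NOT d IMPLIES (a IMPLIES (a IMPLIES (NOT b AND NOT a))))
= NOT (NOT c OR NOT b) OR (NOT d IMPLIES (a IMPLIES (a IMPLIES (NOT b AND NOT a))))   — eliminate IMPLIES
= NOT (NOT c OR NOT b) OR NOT NOT d OR (a IMPLIES (a IMPLIES (NOT b AND NOT a)))   — eliminate IMPLIES
= NOT (NOT c OR NOT b) OR NOT NOT d OR NOT a OR (a IMPLIES (NOT b AND NOT a))   — eliminate IMPLIES
= NOT (NOT c OR NOT b) OR NOT NOT d OR NOT a OR NOT a OR (NOT b AND NOT a)   — eliminate IMPLIES
= (NOT NOT c AND NOT NOT b) OR NOT NOT d OR NOT a OR NOT a OR (NOT b AND NOT a)   — De Morgan
= (c AND NOT NOT b) OR NOT NOT d OR NOT a OR NOT a OR (NOT b AND NOT a)   — double negation
= (c AND b) OR NOT NOT d OR NOT a OR NOT a OR (NOT b AND NOT a)   — double negation
= (c AND b) OR d OR NOT a OR NOT a OR (NOT b AND NOT a)   — double negation
= (c AND b) OR d OR NOT a   — simplify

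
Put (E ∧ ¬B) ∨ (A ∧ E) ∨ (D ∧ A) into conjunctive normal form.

(E ∨ A) ∧ (E ∨ D) ∧ (¬B ∨ A)

(E ∧ ¬B) ∨ (A ∧ E) ∨ (D ∧ A)
= (E ∨ A ∨ D) ∧ (E ∨ A ∨ A) ∧ (E ∨ E ∨ D) ∧ (E ∨ E ∨ A) ∧ (¬B ∨ A ∨ D) ∧ (¬B ∨ A ∨ A) ∧ (¬B ∨ E ∨ D) ∧ (¬B ∨ E ∨ A)   [distribute ∨ over ∧]
= (E ∨ A) ∧ (E ∨ D) ∧ (¬B ∨ A)   [simplify]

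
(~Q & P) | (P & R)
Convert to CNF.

(~Q & P) | (P & R)
≡ (~Q | P) & (~Q | R) & (P | P) & (P | R)   [distribute | over &]
≡ (~Q | R) & P   [simplify]

(~Q | R) & P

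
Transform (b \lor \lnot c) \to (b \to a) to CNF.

(b \lor \lnot c) \to (b \to a)
⇔ \lnot (b \lor \lnot c) \lor (b \to a)   [eliminate \to]
⇔ \lnot (b \lor \lnot c) \lor \lnot b \lor a   [eliminate \to]
⇔ (\lnot b \land \lnot \lnot c) \lor \lnot b \lor a   [De Morgan]
⇔ (\lnot b \land c) \lor \lnot b \lor a   [double negation]
⇔ (\lnot b \lor \lnot b \lor a) \land (c \lor \lnot b \lor a)   [distribute \lor over \land]
⇔ \lnot b \lor a   [simplify]

\lnot b \lor a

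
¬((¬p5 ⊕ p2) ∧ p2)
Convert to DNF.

¬((¬p5 ⊕ p2) ∧ p2)
≡ ¬(((¬p5 ∧ ¬p2) ∨ (¬¬p5 ∧ p2)) ∧ p2)   [expand ⊕]
≡ ¬((¬p5 ∧ ¬p2) ∨ (¬¬p5 ∧ p2)) ∨ ¬p2   [De Morgan]
≡ (¬(¬p5 ∧ ¬p2) ∧ ¬(¬¬p5 ∧ p2)) ∨ ¬p2   [De Morgan]
≡ ((¬¬p5 ∨ ¬¬p2) ∧ ¬(¬¬p5 ∧ p2)) ∨ ¬p2   [De Morgan]
≡ ((p5 ∨ ¬¬p2) ∧ ¬(¬¬p5 ∧ p2)) ∨ ¬p2   [double negation]
≡ ((p5 ∨ p2) ∧ ¬(¬¬p5 ∧ p2)) ∨ ¬p2   [double negation]
≡ ((p5 ∨ p2) ∧ (¬¬¬p5 ∨ ¬p2)) ∨ ¬p2   [De Morgan]
≡ ((p5 ∨ p2) ∧ (¬p5 ∨ ¬p2)) ∨ ¬p2   [double negation]
≡ (p5 ∧ ¬p5) ∨ (p5 ∧ ¬p2) ∨ (p2 ∧ ¬p5) ∨ (p2 ∧ ¬p2) ∨ ¬p2   [distribute ∧ over ∨]
≡ (p2 ∧ ¬p5) ∨ ¬p2   [simplify]

(p2 ∧ ¬p5) ∨ ¬p2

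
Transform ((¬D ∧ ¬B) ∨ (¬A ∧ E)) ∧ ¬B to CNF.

(¬D ∨ ¬A) ∧ (¬D ∨ E) ∧ ¬B

((¬D ∧ ¬B) ∨ (¬A ∧ E)) ∧ ¬B
≡ (¬D ∨ ¬A) ∧ (¬D ∨ E) ∧ (¬B ∨ ¬A) ∧ (¬B ∨ E) ∧ ¬B   [distribute ∨ over ∧]
≡ (¬D ∨ ¬A) ∧ (¬D ∨ E) ∧ ¬B   [simplify]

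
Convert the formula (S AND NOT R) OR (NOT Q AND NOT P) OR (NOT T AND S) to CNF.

(S AND NOT R) OR (NOT Q AND NOT P) OR (NOT T AND S)
≡ (S OR NOT Q OR NOT T) AND (S OR NOT Q OR S) AND (S OR NOT P OR NOT T) AND (S OR NOT P OR S) AND (NOT R OR NOT Q OR NOT T) AND (NOT R OR NOT Q OR S) AND (NOT R OR NOT P OR NOT T) AND (NOT R OR NOT P OR S)   [distribute OR over AND]
≡ (S OR NOT Q) AND (S OR NOT P) AND (NOT R OR NOT Q OR NOT T) AND (NOT R OR NOT P OR NOT T)   [simplify]

(S OR NOT Q) AND (S OR NOT P) AND (NOT R OR NOT Q OR NOT T) AND (NOT R OR NOT P OR NOT T)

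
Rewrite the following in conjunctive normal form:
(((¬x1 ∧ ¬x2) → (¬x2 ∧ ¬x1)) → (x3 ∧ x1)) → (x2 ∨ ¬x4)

¬x3 ∨ ¬x1 ∨ x2 ∨ ¬x4

(((¬x1 ∧ ¬x2) → (¬x2 ∧ ¬x1)) → (x3 ∧ x1)) → (x2 ∨ ¬x4)
⇔ ¬(((¬x1 ∧ ¬x2) → (¬x2 ∧ ¬x1)) → (x3 ∧ x1)) ∨ x2 ∨ ¬x4   — eliminate →
⇔ ¬(¬((¬x1 ∧ ¬x2) → (¬x2 ∧ ¬x1)) ∨ (x3 ∧ x1)) ∨ x2 ∨ ¬x4   — eliminate →
⇔ ¬(¬(¬(¬x1 ∧ ¬x2) ∨ (¬x2 ∧ ¬x1)) ∨ (x3 ∧ x1)) ∨ x2 ∨ ¬x4   — eliminate →
⇔ (¬¬(¬(¬x1 ∧ ¬x2) ∨ (¬x2 ∧ ¬x1)) ∧ ¬(x3 ∧ x1)) ∨ x2 ∨ ¬x4   — De Morgan
⇔ ((¬(¬x1 ∧ ¬x2) ∨ (¬x2 ∧ ¬x1)) ∧ ¬(x3 ∧ x1)) ∨ x2 ∨ ¬x4   — double negation
⇔ ((¬¬x1 ∨ ¬¬x2 ∨ (¬x2 ∧ ¬x1)) ∧ ¬(x3 ∧ x1)) ∨ x2 ∨ ¬x4   — De Morgan
⇔ ((x1 ∨ ¬¬x2 ∨ (¬x2 ∧ ¬x1)) ∧ ¬(x3 ∧ x1)) ∨ x2 ∨ ¬x4   — double negation
⇔ ((x1 ∨ x2 ∨ (¬x2 ∧ ¬x1)) ∧ ¬(x3 ∧ x1)) ∨ x2 ∨ ¬x4   — double negation
⇔ ((x1 ∨ x2 ∨ (¬x2 ∧ ¬x1)) ∧ (¬x3 ∨ ¬x1)) ∨ x2 ∨ ¬x4   — De Morgan
⇔ (x1 ∨ x2 ∨ ¬x2 ∨ x2 ∨ ¬x4) ∧ (x1 ∨ x2 ∨ ¬x1 ∨ x2 ∨ ¬x4) ∧ (¬x3 ∨ ¬x1 ∨ x2 ∨ ¬x4)   — distribute ∨ over ∧
⇔ ¬x3 ∨ ¬x1 ∨ x2 ∨ ¬x4   — simplify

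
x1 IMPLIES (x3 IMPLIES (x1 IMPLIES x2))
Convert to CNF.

NOT x1 OR NOT x3 OR x2

x1 IMPLIES (x3 IMPLIES (x1 IMPLIES x2))
≡ NOT x1 OR (x3 IMPLIES (x1 IMPLIES x2))   — eliminate IMPLIES
≡ NOT x1 OR NOT x3 OR (x1 IMPLIES x2)   — eliminate IMPLIES
≡ NOT x1 OR NOT x3 OR NOT x1 OR x2   — eliminate IMPLIES
≡ NOT x1 OR NOT x3 OR x2   — simplify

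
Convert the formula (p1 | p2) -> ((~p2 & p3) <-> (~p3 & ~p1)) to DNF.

(~p1 & ~p2) | (p2 & p3) | (p2 & p1) | (~p3 & p1)

(p1 | p2) -> ((~p2 & p3) <-> (~p3 & ~p1))
≡ ~(p1 | p2) | ((~p2 & p3) <-> (~p3 & ~p1))   (eliminate ->)
≡ ~(p1 | p2) | (((~p2 & p3) -> (~p3 & ~p1)) & ((~p3 & ~p1) -> (~p2 & p3)))   (eliminate <->)
≡ ~(p1 | p2) | ((~(~p2 & p3) | (~p3 & ~p1)) & ((~p3 & ~p1) -> (~p2 & p3)))   (eliminate ->)
≡ ~(p1 | p2) | ((~(~p2 & p3) | (~p3 & ~p1)) & (~(~p3 & ~p1) | (~p2 & p3)))   (eliminate ->)
≡ (~p1 & ~p2) | ((~(~p2 & p3) | (~p3 & ~p1)) & (~(~p3 & ~p1) | (~p2 & p3)))   (De Morgan)
≡ (~p1 & ~p2) | ((~~p2 | ~p3 | (~p3 & ~p1)) & (~(~p3 & ~p1) | (~p2 & p3)))   (De Morgan)
≡ (~p1 & ~p2) | ((p2 | ~p3 | (~p3 & ~p1)) & (~(~p3 & ~p1) | (~p2 & p3)))   (double negation)
≡ (~p1 & ~p2) | ((p2 | ~p3 | (~p3 & ~p1)) & (~~p3 | ~~p1 | (~p2 & p3)))   (De Morgan)
≡ (~p1 & ~p2) | ((p2 | ~p3 | (~p3 & ~p1)) & (p3 | ~~p1 | (~p2 & p3)))   (double negation)
≡ (~p1 & ~p2) | ((p2 | ~p3 | (~p3 & ~p1)) & (p3 | p1 | (~p2 & p3)))   (double negation)
≡ (~p1 & ~p2) | (p2 & p3) | (p2 & p1) | (p2 & ~p2 & p3) | (~p3 & p3) | (~p3 & p1) | (~p3 & ~p2 & p3) | (~p3 & ~p1 & p3) | (~p3 & ~p1 & p1) | (~p3 & ~p1 & ~p2 & p3)   (distribute & over |)
≡ (~p1 & ~p2) | (p2 & p3) | (p2 & p1) | (~p3 & p1)   (simplify)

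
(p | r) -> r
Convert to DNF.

(~p & ~r) | r

(p | r) -> r
≡ ~(p | r) | r   — eliminate ->
≡ (~p & ~r) | r   — De Morgan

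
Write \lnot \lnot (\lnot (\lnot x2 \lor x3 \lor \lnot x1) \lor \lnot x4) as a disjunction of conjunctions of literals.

(x2 \land \lnot x3 \land x1) \lor \lnot x4

\lnot \lnot (\lnot (\lnot x2 \lor x3 \lor \lnot x1) \lor \lnot x4)
= \lnot (\lnot x2 \lor x3 \lor \lnot x1) \lor \lnot x4   — double negation
= (\lnot \lnot x2 \land \lnot x3 \land \lnot \lnot x1) \lor \lnot x4   — De Morgan
= (x2 \land \lnot x3 \land \lnot \lnot x1) \lor \lnot x4   — double negation
= (x2 \land \lnot x3 \land x1) \lor \lnot x4   — double negation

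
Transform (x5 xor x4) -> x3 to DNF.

(x5 xor x4) -> x3
⇔ ~(x5 xor x4) | x3   — eliminate ->
⇔ ~((x5 & ~x4) | (~x5 & x4)) | x3   — expand xor
⇔ (~(x5 & ~x4) & ~(~x5 & x4)) | x3   — De Morgan
⇔ ((~x5 | ~~x4) & ~(~x5 & x4)) | x3   — De Morgan
⇔ ((~x5 | x4) & ~(~x5 & x4)) | x3   — double negation
⇔ ((~x5 | x4) & (~~x5 | ~x4)) | x3   — De Morgan
⇔ ((~x5 | x4) & (x5 | ~x4)) | x3   — double negation
⇔ (~x5 & x5) | (~x5 & ~x4) | (x4 & x5) | (x4 & ~x4) | x3   — distribute & over |
⇔ (~x5 & ~x4) | (x4 & x5) | x3   — simplify

(~x5 & ~x4) | (x4 & x5) | x3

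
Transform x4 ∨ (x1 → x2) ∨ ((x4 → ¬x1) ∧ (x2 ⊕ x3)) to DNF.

x4 ∨ (x1 → x2) ∨ ((x4 → ¬x1) ∧ (x2 ⊕ x3))
= x4 ∨ ¬x1 ∨ x2 ∨ ((x4 → ¬x1) ∧ (x2 ⊕ x3))
= x4 ∨ ¬x1 ∨ x2 ∨ ((¬x4 ∨ ¬x1) ∧ (x2 ⊕ x3))
= x4 ∨ ¬x1 ∨ x2 ∨ ((¬x4 ∨ ¬x1) ∧ ((x2 ∧ ¬x3) ∨ (¬x2 ∧ x3)))
= x4 ∨ ¬x1 ∨ x2 ∨ (¬x4 ∧ x2 ∧ ¬x3) ∨ (¬x4 ∧ ¬x2 ∧ x3) ∨ (¬x1 ∧ x2 ∧ ¬x3) ∨ (¬x1 ∧ ¬x2 ∧ x3)
= x4 ∨ ¬x1 ∨ x2 ∨ (¬x4 ∧ ¬x2 ∧ x3)

x4 ∨ ¬x1 ∨ x2 ∨ (¬x4 ∧ ¬x2 ∧ x3)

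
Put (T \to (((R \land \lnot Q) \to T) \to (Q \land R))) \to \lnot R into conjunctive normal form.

(T \lor \lnot R) \land (\lnot Q \lor \lnot R)

(T \to (((R \land \lnot Q) \to T) \to (Q \land R))) \to \lnot R
≡ \lnot (T \to (((R \land \lnot Q) \to T) \to (Q \land R))) \lor \lnot R   (eliminate \to)
≡ \lnot (\lnot T \lor (((R \land \lnot Q) \to T) \to (Q \land R))) \lor \lnot R   (eliminate \to)
≡ \lnot (\lnot T \lor \lnot ((R \land \lnot Q) \to T) \lor (Q \land R)) \lor \lnot R   (eliminate \to)
≡ \lnot (\lnot T \lor \lnot (\lnot (R \land \lnot Q) \lor T) \lor (Q \land R)) \lor \lnot R   (eliminate \to)
≡ (\lnot \lnot T \land \lnot \lnot (\lnot (R \land \lnot Q) \lor T) \land \lnot (Q \land R)) \lor \lnot R   (De Morgan)
≡ (T \land \lnot \lnot (\lnot (R \land \lnot Q) \lor T) \land \lnot (Q \land R)) \lor \lnot R   (double negation)
≡ (T \land (\lnot (R \land \lnot Q) \lor T) \land \lnot (Q \land R)) \lor \lnot R   (double negation)
≡ (T \land (\lnot R \lor \lnot \lnot Q \lor T) \land \lnot (Q \land R)) \lor \lnot R   (De Morgan)
≡ (T \land (\lnot R \lor Q \lor T) \land \lnot (Q \land R)) \lor \lnot R   (double negation)
≡ (T \land (\lnot R \lor Q \lor T) \land (\lnot Q \lor \lnot R)) \lor \lnot R   (De Morgan)
≡ (T \lor \lnot R) \land (\lnot R \lor Q \lor T \lor \lnot R) \land (\lnot Q \lor \lnot R \lor \lnot R)   (distribute \lor over \land)
≡ (T \lor \lnot R) \land (\lnot Q \lor \lnot R)   (simplify)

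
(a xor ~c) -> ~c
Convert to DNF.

(~a & c) | ~c

(a xor ~c) -> ~c
⇔ ~(a xor ~c) | ~c   [eliminate ->]
⇔ ~((a & ~~c) | (~a & ~c)) | ~c   [expand xor]
⇔ (~(a & ~~c) & ~(~a & ~c)) | ~c   [De Morgan]
⇔ ((~a | ~~~c) & ~(~a & ~c)) | ~c   [De Morgan]
⇔ ((~a | ~c) & ~(~a & ~c)) | ~c   [double negation]
⇔ ((~a | ~c) & (~~a | ~~c)) | ~c   [De Morgan]
⇔ ((~a | ~c) & (a | ~~c)) | ~c   [double negation]
⇔ ((~a | ~c) & (a | c)) | ~c   [double negation]
⇔ (~a & a) | (~a & c) | (~c & a) | (~c & c) | ~c   [distribute & over |]
⇔ (~a & c) | ~c   [simplify]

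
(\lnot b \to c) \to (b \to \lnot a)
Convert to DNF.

(\lnot b \to c) \to (b \to \lnot a)
≡ \lnot (\lnot b \to c) \lor (b \to \lnot a)   [eliminate \to]
≡ \lnot (\lnot \lnot b \lor c) \lor (b \to \lnot a)   [eliminate \to]
≡ \lnot (\lnot \lnot b \lor c) \lor \lnot b \lor \lnot a   [eliminate \to]
≡ \lnot \lnot \lnot b \land \lnot c \lor \lnot b \lor \lnot a   [De Morgan]
≡ \lnot b \land \lnot c \lor \lnot b \lor \lnot a   [double negation]
≡ \lnot b \lor \lnot a   [simplify]

\lnot b \lor \lnot a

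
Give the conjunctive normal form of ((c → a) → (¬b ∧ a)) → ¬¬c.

b ∨ ¬a ∨ c

((c → a) → (¬b ∧ a)) → ¬¬c
≡ ¬((c → a) → (¬b ∧ a)) ∨ ¬¬c   [eliminate →]
≡ ¬(¬(c → a) ∨ (¬b ∧ a)) ∨ ¬¬c   [eliminate →]
≡ ¬(¬(¬c ∨ a) ∨ (¬b ∧ a)) ∨ ¬¬c   [eliminate →]
≡ (¬¬(¬c ∨ a) ∧ ¬(¬b ∧ a)) ∨ ¬¬c   [De Morgan]
≡ ((¬c ∨ a) ∧ ¬(¬b ∧ a)) ∨ ¬¬c   [double negation]
≡ ((¬c ∨ a) ∧ (¬¬b ∨ ¬a)) ∨ ¬¬c   [De Morgan]
≡ ((¬c ∨ a) ∧ (b ∨ ¬a)) ∨ ¬¬c   [double negation]
≡ ((¬c ∨ a) ∧ (b ∨ ¬a)) ∨ c   [double negation]
≡ (¬c ∨ a ∨ c) ∧ (b ∨ ¬a ∨ c)   [distribute ∨ over ∧]
≡ b ∨ ¬a ∨ c   [simplify]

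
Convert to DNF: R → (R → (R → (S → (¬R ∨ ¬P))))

R → (R → (R → (S → (¬R ∨ ¬P))))
⇔ ¬R ∨ (R → (R → (S → (¬R ∨ ¬P))))   [eliminate →]
⇔ ¬R ∨ ¬R ∨ (R → (S → (¬R ∨ ¬P)))   [eliminate →]
⇔ ¬R ∨ ¬R ∨ ¬R ∨ (S → (¬R ∨ ¬P))   [eliminate →]
⇔ ¬R ∨ ¬R ∨ ¬R ∨ ¬S ∨ ¬R ∨ ¬P   [eliminate →]
⇔ ¬R ∨ ¬S ∨ ¬P   [simplify]

¬R ∨ ¬S ∨ ¬P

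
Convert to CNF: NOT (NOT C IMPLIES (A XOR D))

NOT (NOT C IMPLIES (A XOR D))
⇔ NOT (NOT NOT C OR (A XOR D))   [eliminate IMPLIES]
⇔ NOT (NOT NOT C OR ((A OR D) AND NOT (A AND D)))   [expand XOR]
⇔ NOT NOT NOT C AND NOT ((A OR D) AND NOT (A AND D))   [De Morgan]
⇔ NOT C AND NOT ((A OR D) AND NOT (A AND D))   [double negation]
⇔ NOT C AND (NOT (A OR D) OR NOT NOT (A AND D))   [De Morgan]
⇔ NOT C AND ((NOT A AND NOT D) OR NOT NOT (A AND D))   [De Morgan]
⇔ NOT C AND ((NOT A AND NOT D) OR (A AND D))   [double negation]
⇔ NOT C AND (NOT A OR A) AND (NOT A OR D) AND (NOT D OR A) AND (NOT D OR D)   [distribute OR over AND]
⇔ NOT C AND (NOT A OR D) AND (NOT D OR A)   [simplify]

NOT C AND (NOT A OR D) AND (NOT D OR A)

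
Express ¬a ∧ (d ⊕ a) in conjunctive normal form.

¬a ∧ (d ∨ a)

¬a ∧ (d ⊕ a)
⇔ ¬a ∧ (d ∨ a) ∧ ¬(d ∧ a)   (expand ⊕)
⇔ ¬a ∧ (d ∨ a) ∧ (¬d ∨ ¬a)   (De Morgan)
⇔ ¬a ∧ (d ∨ a)   (simplify)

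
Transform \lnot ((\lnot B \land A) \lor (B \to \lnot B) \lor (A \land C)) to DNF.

\lnot ((\lnot B \land A) \lor (B \to \lnot B) \lor (A \land C))
= \lnot ((\lnot B \land A) \lor \lnot B \lor \lnot B \lor (A \land C))   [eliminate \to]
= \lnot (\lnot B \land A) \land \lnot \lnot B \land \lnot \lnot B \land \lnot (A \land C)   [De Morgan]
= (\lnot \lnot B \lor \lnot A) \land \lnot \lnot B \land \lnot \lnot B \land \lnot (A \land C)   [De Morgan]
= (B \lor \lnot A) \land \lnot \lnot B \land \lnot \lnot B \land \lnot (A \land C)   [double negation]
= (B \lor \lnot A) \land B \land \lnot \lnot B \land \lnot (A \land C)   [double negation]
= (B \lor \lnot A) \land B \land B \land \lnot (A \land C)   [double negation]
= (B \lor \lnot A) \land B \land B \land (\lnot A \lor \lnot C)   [De Morgan]
= (B \land B \land B \land \lnot A) \lor (B \land B \land B \land \lnot C) \lor (\lnot A \land B \land B \land \lnot A) \lor (\lnot A \land B \land B \land \lnot C)   [distribute \land over \lor]
= (B \land \lnot A) \lor (B \land \lnot C)   [simplify]

(B \land \lnot A) \lor (B \land \lnot C)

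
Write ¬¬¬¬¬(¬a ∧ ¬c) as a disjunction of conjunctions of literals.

a ∨ c

¬¬¬¬¬(¬a ∧ ¬c)
≡ ¬¬¬(¬a ∧ ¬c)   [double negation]
≡ ¬(¬a ∧ ¬c)   [double negation]
≡ ¬¬a ∨ ¬¬c   [De Morgan]
≡ a ∨ ¬¬c   [double negation]
≡ a ∨ c   [double negation]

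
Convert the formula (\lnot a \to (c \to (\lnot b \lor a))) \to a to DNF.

(\lnot a \to (c \to (\lnot b \lor a))) \to a
≡ \lnot (\lnot a \to (c \to (\lnot b \lor a))) \lor a   (eliminate \to)
≡ \lnot (\lnot \lnot a \lor (c \to (\lnot b \lor a))) \lor a   (eliminate \to)
≡ \lnot (\lnot \lnot a \lor \lnot c \lor \lnot b \lor a) \lor a   (eliminate \to)
≡ (\lnot \lnot \lnot a \land \lnot \lnot c \land \lnot \lnot b \land \lnot a) \lor a   (De Morgan)
≡ (\lnot a \land \lnot \lnot c \land \lnot \lnot b \land \lnot a) \lor a   (double negation)
≡ (\lnot a \land c \land \lnot \lnot b \land \lnot a) \lor a   (double negation)
≡ (\lnot a \land c \land b \land \lnot a) \lor a   (double negation)
≡ (\lnot a \land c \land b) \lor a   (simplify)

(\lnot a \land c \land b) \lor a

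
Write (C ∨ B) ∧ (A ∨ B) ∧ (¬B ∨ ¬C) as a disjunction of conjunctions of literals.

C ∧ A ∧ ¬B ∨ B ∧ ¬C

(C ∨ B) ∧ (A ∨ B) ∧ (¬B ∨ ¬C)
⇔ C ∧ A ∧ ¬B ∨ C ∧ A ∧ ¬C ∨ C ∧ B ∧ ¬B ∨ C ∧ B ∧ ¬C ∨ B ∧ A ∧ ¬B ∨ B ∧ A ∧ ¬C ∨ B ∧ B ∧ ¬B ∨ B ∧ B ∧ ¬C   [distribute ∧ over ∨]
⇔ C ∧ A ∧ ¬B ∨ B ∧ ¬C   [simplify]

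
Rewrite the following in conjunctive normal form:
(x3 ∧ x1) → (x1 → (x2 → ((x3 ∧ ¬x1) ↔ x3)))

¬x3 ∨ ¬x1 ∨ ¬x2

(x3 ∧ x1) → (x1 → (x2 → ((x3 ∧ ¬x1) ↔ x3)))
≡ ¬(x3 ∧ x1) ∨ (x1 → (x2 → ((x3 ∧ ¬x1) ↔ x3)))   [eliminate →]
≡ ¬(x3 ∧ x1) ∨ ¬x1 ∨ (x2 → ((x3 ∧ ¬x1) ↔ x3))   [eliminate →]
≡ ¬(x3 ∧ x1) ∨ ¬x1 ∨ ¬x2 ∨ ((x3 ∧ ¬x1) ↔ x3)   [eliminate →]
≡ ¬(x3 ∧ x1) ∨ ¬x1 ∨ ¬x2 ∨ (((x3 ∧ ¬x1) → x3) ∧ (x3 → (x3 ∧ ¬x1)))   [eliminate ↔]
≡ ¬(x3 ∧ x1) ∨ ¬x1 ∨ ¬x2 ∨ ((¬(x3 ∧ ¬x1) ∨ x3) ∧ (x3 → (x3 ∧ ¬x1)))   [eliminate →]
≡ ¬(x3 ∧ x1) ∨ ¬x1 ∨ ¬x2 ∨ ((¬(x3 ∧ ¬x1) ∨ x3) ∧ (¬x3 ∨ (x3 ∧ ¬x1)))   [eliminate →]
≡ ¬x3 ∨ ¬x1 ∨ ¬x1 ∨ ¬x2 ∨ ((¬(x3 ∧ ¬x1) ∨ x3) ∧ (¬x3 ∨ (x3 ∧ ¬x1)))   [De Morgan]
≡ ¬x3 ∨ ¬x1 ∨ ¬x1 ∨ ¬x2 ∨ ((¬x3 ∨ ¬¬x1 ∨ x3) ∧ (¬x3 ∨ (x3 ∧ ¬x1)))   [De Morgan]
≡ ¬x3 ∨ ¬x1 ∨ ¬x1 ∨ ¬x2 ∨ ((¬x3 ∨ x1 ∨ x3) ∧ (¬x3 ∨ (x3 ∧ ¬x1)))   [double negation]
≡ (¬x3 ∨ ¬x1 ∨ ¬x1 ∨ ¬x2 ∨ ¬x3 ∨ x1 ∨ x3) ∧ (¬x3 ∨ ¬x1 ∨ ¬x1 ∨ ¬x2 ∨ ¬x3 ∨ x3) ∧ (¬x3 ∨ ¬x1 ∨ ¬x1 ∨ ¬x2 ∨ ¬x3 ∨ ¬x1)   [distribute ∨ over ∧]
≡ ¬x3 ∨ ¬x1 ∨ ¬x2   [simplify]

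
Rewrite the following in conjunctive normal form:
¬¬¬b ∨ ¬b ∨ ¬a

¬b ∨ ¬a

¬¬¬b ∨ ¬b ∨ ¬a
≡ ¬b ∨ ¬b ∨ ¬a   [double negation]
≡ ¬b ∨ ¬a   [simplify]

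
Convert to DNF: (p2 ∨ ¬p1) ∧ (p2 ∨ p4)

p2 ∨ (¬p1 ∧ p4)

(p2 ∨ ¬p1) ∧ (p2 ∨ p4)
⇔ (p2 ∧ p2) ∨ (p2 ∧ p4) ∨ (¬p1 ∧ p2) ∨ (¬p1 ∧ p4)   [distribute ∧ over ∨]
⇔ p2 ∨ (¬p1 ∧ p4)   [simplify]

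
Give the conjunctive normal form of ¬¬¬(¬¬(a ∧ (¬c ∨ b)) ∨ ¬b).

(¬a ∨ c) ∧ (¬a ∨ ¬b) ∧ b

¬¬¬(¬¬(a ∧ (¬c ∨ b)) ∨ ¬b)
≡ ¬(¬¬(a ∧ (¬c ∨ b)) ∨ ¬b)
≡ ¬¬¬(a ∧ (¬c ∨ b)) ∧ ¬¬b
≡ ¬(a ∧ (¬c ∨ b)) ∧ ¬¬b
≡ (¬a ∨ ¬(¬c ∨ b)) ∧ ¬¬b
≡ (¬a ∨ ¬¬c ∧ ¬b) ∧ ¬¬b
≡ (¬a ∨ c ∧ ¬b) ∧ ¬¬b
≡ (¬a ∨ c ∧ ¬b) ∧ b
≡ (¬a ∨ c) ∧ (¬a ∨ ¬b) ∧ b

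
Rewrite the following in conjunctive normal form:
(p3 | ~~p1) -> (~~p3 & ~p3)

~p3 & (~p1 | p3)

(p3 | ~~p1) -> (~~p3 & ~p3)
⇔ ~(p3 | ~~p1) | (~~p3 & ~p3)   (eliminate ->)
⇔ (~p3 & ~~~p1) | (~~p3 & ~p3)   (De Morgan)
⇔ (~p3 & ~p1) | (~~p3 & ~p3)   (double negation)
⇔ (~p3 & ~p1) | (p3 & ~p3)   (double negation)
⇔ (~p3 | p3) & (~p3 | ~p3) & (~p1 | p3) & (~p1 | ~p3)   (distribute | over &)
⇔ ~p3 & (~p1 | p3)   (simplify)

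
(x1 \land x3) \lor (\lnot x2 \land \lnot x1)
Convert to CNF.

(x1 \lor \lnot x2) \land (x3 \lor \lnot x2) \land (x3 \lor \lnot x1)

(x1 \land x3) \lor (\lnot x2 \land \lnot x1)
= (x1 \lor \lnot x2) \land (x1 \lor \lnot x1) \land (x3 \lor \lnot x2) \land (x3 \lor \lnot x1)   [distribute \lor over \land]
= (x1 \lor \lnot x2) \land (x3 \lor \lnot x2) \land (x3 \lor \lnot x1)   [simplify]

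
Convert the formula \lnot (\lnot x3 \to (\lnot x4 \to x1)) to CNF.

\lnot x3 \land \lnot x4 \land \lnot x1

\lnot (\lnot x3 \to (\lnot x4 \to x1))
⇔ \lnot (\lnot \lnot x3 \lor (\lnot x4 \to x1))
⇔ \lnot (\lnot \lnot x3 \lor \lnot \lnot x4 \lor x1)
⇔ \lnot \lnot \lnot x3 \land \lnot \lnot \lnot x4 \land \lnot x1
⇔ \lnot x3 \land \lnot \lnot \lnot x4 \land \lnot x1
⇔ \lnot x3 \land \lnot x4 \land \lnot x1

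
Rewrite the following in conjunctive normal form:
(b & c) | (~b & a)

(b | a) & (c | ~b) & (c | a)

(b & c) | (~b & a)
⇔ (b | ~b) & (b | a) & (c | ~b) & (c | a)   — distribute | over &
⇔ (b | a) & (c | ~b) & (c | a)   — simplify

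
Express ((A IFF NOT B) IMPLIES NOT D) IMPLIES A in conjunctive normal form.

(B OR A) AND (D OR A)

((A IFF NOT B) IMPLIES NOT D) IMPLIES A
≡ NOT ((A IFF NOT B) IMPLIES NOT D) OR A   — eliminate IMPLIES
≡ NOT (NOT (A IFF NOT B) OR NOT D) OR A   — eliminate IMPLIES
≡ NOT (NOT ((A IMPLIES NOT B) AND (NOT B IMPLIES A)) OR NOT D) OR A   — eliminate IFF
≡ NOT (NOT ((NOT A OR NOT B) AND (NOT B IMPLIES A)) OR NOT D) OR A   — eliminate IMPLIES
≡ NOT (NOT ((NOT A OR NOT B) AND (NOT NOT B OR A)) OR NOT D) OR A   — eliminate IMPLIES
≡ (NOT NOT ((NOT A OR NOT B) AND (NOT NOT B OR A)) AND NOT NOT D) OR A   — De Morgan
≡ ((NOT A OR NOT B) AND (NOT NOT B OR A) AND NOT NOT D) OR A   — double negation
≡ ((NOT A OR NOT B) AND (B OR A) AND NOT NOT D) OR A   — double negation
≡ ((NOT A OR NOT B) AND (B OR A) AND D) OR A   — double negation
≡ (NOT A OR NOT B OR A) AND (B OR A OR A) AND (D OR A)   — distribute OR over AND
≡ (B OR A) AND (D OR A)   — simplify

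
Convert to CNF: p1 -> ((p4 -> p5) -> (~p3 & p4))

p1 -> ((p4 -> p5) -> (~p3 & p4))
⇔ ~p1 | ((p4 -> p5) -> (~p3 & p4))   [eliminate ->]
⇔ ~p1 | ~(p4 -> p5) | (~p3 & p4)   [eliminate ->]
⇔ ~p1 | ~(~p4 | p5) | (~p3 & p4)   [eliminate ->]
⇔ ~p1 | (~~p4 & ~p5) | (~p3 & p4)   [De Morgan]
⇔ ~p1 | (p4 & ~p5) | (~p3 & p4)   [double negation]
⇔ (~p1 | p4 | ~p3) & (~p1 | p4 | p4) & (~p1 | ~p5 | ~p3) & (~p1 | ~p5 | p4)   [distribute | over &]
⇔ (~p1 | p4) & (~p1 | ~p5 | ~p3)   [simplify]

(~p1 | p4) & (~p1 | ~p5 | ~p3)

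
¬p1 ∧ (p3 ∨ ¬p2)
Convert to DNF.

¬p1 ∧ (p3 ∨ ¬p2)
⇔ (¬p1 ∧ p3) ∨ (¬p1 ∧ ¬p2)

(¬p1 ∧ p3) ∨ (¬p1 ∧ ¬p2)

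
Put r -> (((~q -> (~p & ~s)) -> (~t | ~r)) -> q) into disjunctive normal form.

r -> (((~q -> (~p & ~s)) -> (~t | ~r)) -> q)
≡ ~r | (((~q -> (~p & ~s)) -> (~t | ~r)) -> q)   — eliminate ->
≡ ~r | ~((~q -> (~p & ~s)) -> (~t | ~r)) | q   — eliminate ->
≡ ~r | ~(~(~q -> (~p & ~s)) | ~t | ~r) | q   — eliminate ->
≡ ~r | ~(~(~~q | (~p & ~s)) | ~t | ~r) | q   — eliminate ->
≡ ~r | (~~(~~q | (~p & ~s)) & ~~t & ~~r) | q   — De Morgan
≡ ~r | ((~~q | (~p & ~s)) & ~~t & ~~r) | q   — double negation
≡ ~r | ((q | (~p & ~s)) & ~~t & ~~r) | q   — double negation
≡ ~r | ((q | (~p & ~s)) & t & ~~r) | q   — double negation
≡ ~r | ((q | (~p & ~s)) & t & r) | q   — double negation
≡ ~r | (q & t & r) | (~p & ~s & t & r) | q   — distribute & over |
≡ ~r | (~p & ~s & t & r) | q   — simplify

~r | (~p & ~s & t & r) | q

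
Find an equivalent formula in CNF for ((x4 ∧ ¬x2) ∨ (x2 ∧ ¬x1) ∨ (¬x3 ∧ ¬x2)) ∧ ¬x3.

((x4 ∧ ¬x2) ∨ (x2 ∧ ¬x1) ∨ (¬x3 ∧ ¬x2)) ∧ ¬x3
⇔ (x4 ∨ x2 ∨ ¬x3) ∧ (x4 ∨ x2 ∨ ¬x2) ∧ (x4 ∨ ¬x1 ∨ ¬x3) ∧ (x4 ∨ ¬x1 ∨ ¬x2) ∧ (¬x2 ∨ x2 ∨ ¬x3) ∧ (¬x2 ∨ x2 ∨ ¬x2) ∧ (¬x2 ∨ ¬x1 ∨ ¬x3) ∧ (¬x2 ∨ ¬x1 ∨ ¬x2) ∧ ¬x3
⇔ (¬x2 ∨ ¬x1) ∧ ¬x3

(¬x2 ∨ ¬x1) ∧ ¬x3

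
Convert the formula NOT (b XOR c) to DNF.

(NOT b AND NOT c) OR (c AND b)

NOT (b XOR c)
≡ NOT ((b AND NOT c) OR (NOT b AND c))   [expand XOR]
≡ NOT (b AND NOT c) AND NOT (NOT b AND c)   [De Morgan]
≡ (NOT b OR NOT NOT c) AND NOT (NOT b AND c)   [De Morgan]
≡ (NOT b OR c) AND NOT (NOT b AND c)   [double negation]
≡ (NOT b OR c) AND (NOT NOT b OR NOT c)   [De Morgan]
≡ (NOT b OR c) AND (b OR NOT c)   [double negation]
≡ (NOT b AND b) OR (NOT b AND NOT c) OR (c AND b) OR (c AND NOT c)   [distribute AND over OR]
≡ (NOT b AND NOT c) OR (c AND b)   [simplify]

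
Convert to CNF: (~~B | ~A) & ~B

(~~B | ~A) & ~B
≡ (B | ~A) & ~B   [double negation]

(B | ~A) & ~B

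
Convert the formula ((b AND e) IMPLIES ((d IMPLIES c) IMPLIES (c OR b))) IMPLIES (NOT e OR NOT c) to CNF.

((b AND e) IMPLIES ((d IMPLIES c) IMPLIES (c OR b))) IMPLIES (NOT e OR NOT c)
≡ NOT ((b AND e) IMPLIES ((d IMPLIES c) IMPLIES (c OR b))) OR NOT e OR NOT c   — eliminate IMPLIES
≡ NOT (NOT (b AND e) OR ((d IMPLIES c) IMPLIES (c OR b))) OR NOT e OR NOT c   — eliminate IMPLIES
≡ NOT (NOT (b AND e) OR NOT (d IMPLIES c) OR c OR b) OR NOT e OR NOT c   — eliminate IMPLIES
≡ NOT (NOT (b AND e) OR NOT (NOT d OR c) OR c OR b) OR NOT e OR NOT c   — eliminate IMPLIES
≡ (NOT NOT (b AND e) AND NOT NOT (NOT d OR c) AND NOT c AND NOT b) OR NOT e OR NOT c   — De Morgan
≡ (b AND e AND NOT NOT (NOT d OR c) AND NOT c AND NOT b) OR NOT e OR NOT c   — double negation
≡ (b AND e AND (NOT d OR c) AND NOT c AND NOT b) OR NOT e OR NOT c   — double negation
≡ (b OR NOT e OR NOT c) AND (e OR NOT e OR NOT c) AND (NOT d OR c OR NOT e OR NOT c) AND (NOT c OR NOT e OR NOT c) AND (NOT b OR NOT e OR NOT c)   — distribute OR over AND
≡ NOT c OR NOT e   — simplify

NOT c OR NOT e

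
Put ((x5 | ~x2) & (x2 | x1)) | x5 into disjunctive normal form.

((x5 | ~x2) & (x2 | x1)) | x5
⇔ (x5 & x2) | (x5 & x1) | (~x2 & x2) | (~x2 & x1) | x5   [distribute & over |]
⇔ (~x2 & x1) | x5   [simplify]

(~x2 & x1) | x5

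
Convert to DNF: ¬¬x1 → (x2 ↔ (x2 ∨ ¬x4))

¬¬x1 → (x2 ↔ (x2 ∨ ¬x4))
= ¬¬¬x1 ∨ (x2 ↔ (x2 ∨ ¬x4))   [eliminate →]
= ¬¬¬x1 ∨ ((x2 → (x2 ∨ ¬x4)) ∧ ((x2 ∨ ¬x4) → x2))   [eliminate ↔]
= ¬¬¬x1 ∨ ((¬x2 ∨ x2 ∨ ¬x4) ∧ ((x2 ∨ ¬x4) → x2))   [eliminate →]
= ¬¬¬x1 ∨ ((¬x2 ∨ x2 ∨ ¬x4) ∧ (¬(x2 ∨ ¬x4) ∨ x2))   [eliminate →]
= ¬x1 ∨ ((¬x2 ∨ x2 ∨ ¬x4) ∧ (¬(x2 ∨ ¬x4) ∨ x2))   [double negation]
= ¬x1 ∨ ((¬x2 ∨ x2 ∨ ¬x4) ∧ ((¬x2 ∧ ¬¬x4) ∨ x2))   [De Morgan]
= ¬x1 ∨ ((¬x2 ∨ x2 ∨ ¬x4) ∧ ((¬x2 ∧ x4) ∨ x2))   [double negation]
= ¬x1 ∨ (¬x2 ∧ ¬x2 ∧ x4) ∨ (¬x2 ∧ x2) ∨ (x2 ∧ ¬x2 ∧ x4) ∨ (x2 ∧ x2) ∨ (¬x4 ∧ ¬x2 ∧ x4) ∨ (¬x4 ∧ x2)   [distribute ∧ over ∨]
= ¬x1 ∨ (¬x2 ∧ x4) ∨ x2   [simplify]

¬x1 ∨ (¬x2 ∧ x4) ∨ x2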